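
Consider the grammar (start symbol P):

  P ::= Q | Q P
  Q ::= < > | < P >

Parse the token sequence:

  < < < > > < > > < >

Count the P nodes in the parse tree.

5

[P [Q < [P [Q < [P [Q < >]] >] [P [Q < >]]] >] [P [Q < >]]]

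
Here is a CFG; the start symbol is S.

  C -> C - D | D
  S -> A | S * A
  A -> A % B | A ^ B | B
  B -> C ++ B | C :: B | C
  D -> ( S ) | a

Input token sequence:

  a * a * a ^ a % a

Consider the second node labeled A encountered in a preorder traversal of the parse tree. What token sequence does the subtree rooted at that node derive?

a

[S [S [S [A [B [C [D a]]]]] * [A [B [C [D a]]]]] * [A [A [A [B [C [D a]]]] ^ [B [C [D a]]]] % [B [C [D a]]]]]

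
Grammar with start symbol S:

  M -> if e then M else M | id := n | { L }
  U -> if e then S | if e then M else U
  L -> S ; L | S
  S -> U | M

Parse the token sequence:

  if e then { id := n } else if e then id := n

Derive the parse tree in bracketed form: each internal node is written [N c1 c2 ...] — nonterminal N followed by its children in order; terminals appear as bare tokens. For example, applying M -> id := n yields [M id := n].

S
U
if e then M else U
if e then { L } else U
if e then { S } else U
if e then { M } else U
if e then { id := n } else U
if e then { id := n } else if e then S
if e then { id := n } else if e then M
if e then { id := n } else if e then id := n

[S [U if e then [M { [L [S [M id := n]]] }] else [U if e then [S [M id := n]]]]]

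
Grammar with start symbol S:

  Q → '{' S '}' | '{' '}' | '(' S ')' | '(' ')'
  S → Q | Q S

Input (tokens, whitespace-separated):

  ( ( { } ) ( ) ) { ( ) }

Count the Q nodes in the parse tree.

6

[S [Q ( [S [Q ( [S [Q { }]] )] [S [Q ( )]]] )] [S [Q { [S [Q ( )]] }]]]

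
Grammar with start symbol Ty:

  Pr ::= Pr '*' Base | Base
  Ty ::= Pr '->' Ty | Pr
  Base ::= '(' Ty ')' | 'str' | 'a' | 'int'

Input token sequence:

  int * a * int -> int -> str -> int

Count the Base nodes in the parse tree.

[Ty [Pr [Pr [Pr [Base int]] * [Base a]] * [Base int]] -> [Ty [Pr [Base int]] -> [Ty [Pr [Base str]] -> [Ty [Pr [Base int]]]]]]

6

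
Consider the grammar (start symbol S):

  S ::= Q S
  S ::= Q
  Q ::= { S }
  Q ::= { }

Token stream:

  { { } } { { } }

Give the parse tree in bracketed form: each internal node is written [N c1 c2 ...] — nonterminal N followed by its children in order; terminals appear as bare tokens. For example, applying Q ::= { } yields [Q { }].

[S [Q { [S [Q { }]] }] [S [Q { [S [Q { }]] }]]]

S
Q S
{ S } S
{ Q } S
{ { } } S
{ { } } Q
{ { } } { S }
{ { } } { Q }
{ { } } { { } }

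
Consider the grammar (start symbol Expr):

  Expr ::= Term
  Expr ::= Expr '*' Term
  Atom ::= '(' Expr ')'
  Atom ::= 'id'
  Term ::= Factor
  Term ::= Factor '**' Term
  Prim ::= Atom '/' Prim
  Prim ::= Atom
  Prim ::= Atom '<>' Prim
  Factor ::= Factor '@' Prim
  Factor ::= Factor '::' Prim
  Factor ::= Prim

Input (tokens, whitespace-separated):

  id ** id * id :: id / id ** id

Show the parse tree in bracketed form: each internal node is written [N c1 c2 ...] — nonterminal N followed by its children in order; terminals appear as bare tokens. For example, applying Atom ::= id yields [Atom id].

[Expr [Expr [Term [Factor [Prim [Atom id]]] ** [Term [Factor [Prim [Atom id]]]]]] * [Term [Factor [Factor [Prim [Atom id]]] :: [Prim [Atom id] / [Prim [Atom id]]]] ** [Term [Factor [Prim [Atom id]]]]]]

Expr
Expr * Term
Term * Term
Factor ** Term * Term
Prim ** Term * Term
Atom ** Term * Term
id ** Term * Term
id ** Factor * Term
id ** Prim * Term
id ** Atom * Term
id ** id * Term
id ** id * Factor ** Term
id ** id * Factor :: Prim ** Term
id ** id * Prim :: Prim ** Term
id ** id * Atom :: Prim ** Term
id ** id * id :: Prim ** Term
id ** id * id :: Atom / Prim ** Term
id ** id * id :: id / Prim ** Term
id ** id * id :: id / Atom ** Term
id ** id * id :: id / id ** Term
id ** id * id :: id / id ** Factor
id ** id * id :: id / id ** Prim
id ** id * id :: id / id ** Atom
id ** id * id :: id / id ** id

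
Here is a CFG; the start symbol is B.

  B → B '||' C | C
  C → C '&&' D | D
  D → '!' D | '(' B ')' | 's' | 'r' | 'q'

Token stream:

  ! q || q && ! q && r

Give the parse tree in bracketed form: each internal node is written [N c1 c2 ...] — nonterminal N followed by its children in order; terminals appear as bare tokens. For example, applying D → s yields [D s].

[B [B [C [D ! [D q]]]] || [C [C [C [D q]] && [D ! [D q]]] && [D r]]]

B
B || C
C || C
D || C
! D || C
! q || C
! q || C && D
! q || C && D && D
! q || D && D && D
! q || q && D && D
! q || q && ! D && D
! q || q && ! q && D
! q || q && ! q && r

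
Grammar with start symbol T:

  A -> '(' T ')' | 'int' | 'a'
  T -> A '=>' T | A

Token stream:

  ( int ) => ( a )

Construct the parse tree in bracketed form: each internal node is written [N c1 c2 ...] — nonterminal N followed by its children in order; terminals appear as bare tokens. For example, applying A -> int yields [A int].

T
A => T
( T ) => T
( A ) => T
( int ) => T
( int ) => A
( int ) => ( T )
( int ) => ( A )
( int ) => ( a )

[T [A ( [T [A int]] )] => [T [A ( [T [A a]] )]]]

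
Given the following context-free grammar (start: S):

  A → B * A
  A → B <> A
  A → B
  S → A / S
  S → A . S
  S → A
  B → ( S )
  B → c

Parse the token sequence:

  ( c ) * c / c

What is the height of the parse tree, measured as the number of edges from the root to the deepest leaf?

[S [A [B ( [S [A [B c]]] )] * [A [B c]]] / [S [A [B c]]]]

6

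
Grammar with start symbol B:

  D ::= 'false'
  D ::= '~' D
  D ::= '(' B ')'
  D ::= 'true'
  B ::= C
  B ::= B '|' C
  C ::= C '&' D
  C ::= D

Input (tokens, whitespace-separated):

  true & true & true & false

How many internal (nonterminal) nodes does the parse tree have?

9

[B [C [C [C [C [D true]] & [D true]] & [D true]] & [D false]]]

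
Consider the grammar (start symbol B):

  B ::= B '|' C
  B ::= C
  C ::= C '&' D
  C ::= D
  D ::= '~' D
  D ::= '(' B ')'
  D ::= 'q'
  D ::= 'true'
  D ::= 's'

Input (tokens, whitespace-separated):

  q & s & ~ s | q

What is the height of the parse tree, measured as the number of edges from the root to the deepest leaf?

[B [B [C [C [C [D q]] & [D s]] & [D ~ [D s]]]] | [C [D q]]]

6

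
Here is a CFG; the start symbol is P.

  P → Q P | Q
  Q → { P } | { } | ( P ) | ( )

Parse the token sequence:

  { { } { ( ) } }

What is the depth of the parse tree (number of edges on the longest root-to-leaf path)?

[P [Q { [P [Q { }] [P [Q { [P [Q ( )]] }]]] }]]

7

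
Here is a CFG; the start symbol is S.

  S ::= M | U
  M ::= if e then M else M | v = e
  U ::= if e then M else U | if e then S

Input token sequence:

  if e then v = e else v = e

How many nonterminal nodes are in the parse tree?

4

[S [M if e then [M v = e] else [M v = e]]]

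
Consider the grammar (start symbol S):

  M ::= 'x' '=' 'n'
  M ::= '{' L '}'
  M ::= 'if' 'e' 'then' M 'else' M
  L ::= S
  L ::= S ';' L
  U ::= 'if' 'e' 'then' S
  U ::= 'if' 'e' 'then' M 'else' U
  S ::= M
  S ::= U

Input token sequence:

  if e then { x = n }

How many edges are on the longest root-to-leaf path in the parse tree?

7

[S [U if e then [S [M { [L [S [M x = n]]] }]]]]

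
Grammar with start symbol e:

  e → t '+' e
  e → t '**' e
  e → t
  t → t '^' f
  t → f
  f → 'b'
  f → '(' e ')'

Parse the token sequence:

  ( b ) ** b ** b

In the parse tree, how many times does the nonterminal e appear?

[e [t [f ( [e [t [f b]]] )]] ** [e [t [f b]] ** [e [t [f b]]]]]

4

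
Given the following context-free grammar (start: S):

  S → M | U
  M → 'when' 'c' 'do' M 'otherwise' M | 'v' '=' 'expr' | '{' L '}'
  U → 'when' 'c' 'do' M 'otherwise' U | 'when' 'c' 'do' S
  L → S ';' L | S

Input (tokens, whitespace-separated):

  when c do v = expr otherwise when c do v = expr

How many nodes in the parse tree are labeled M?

2

[S [U when c do [M v = expr] otherwise [U when c do [S [M v = expr]]]]]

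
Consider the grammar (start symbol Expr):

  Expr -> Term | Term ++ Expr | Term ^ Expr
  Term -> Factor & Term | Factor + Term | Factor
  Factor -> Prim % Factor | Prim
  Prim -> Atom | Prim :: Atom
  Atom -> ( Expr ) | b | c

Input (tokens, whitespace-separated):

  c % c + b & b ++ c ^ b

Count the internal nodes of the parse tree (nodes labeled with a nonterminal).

[Expr [Term [Factor [Prim [Atom c]] % [Factor [Prim [Atom c]]]] + [Term [Factor [Prim [Atom b]]] & [Term [Factor [Prim [Atom b]]]]]] ++ [Expr [Term [Factor [Prim [Atom c]]]] ^ [Expr [Term [Factor [Prim [Atom b]]]]]]]

26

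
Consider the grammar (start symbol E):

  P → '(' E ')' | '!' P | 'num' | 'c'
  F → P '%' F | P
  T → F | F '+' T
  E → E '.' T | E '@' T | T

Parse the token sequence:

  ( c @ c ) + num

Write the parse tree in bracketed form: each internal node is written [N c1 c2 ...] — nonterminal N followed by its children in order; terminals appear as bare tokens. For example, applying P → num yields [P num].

E
T
F + T
P + T
( E ) + T
( E @ T ) + T
( T @ T ) + T
( F @ T ) + T
( P @ T ) + T
( c @ T ) + T
( c @ F ) + T
( c @ P ) + T
( c @ c ) + T
( c @ c ) + F
( c @ c ) + P
( c @ c ) + num

[E [T [F [P ( [E [E [T [F [P c]]]] @ [T [F [P c]]]] )]] + [T [F [P num]]]]]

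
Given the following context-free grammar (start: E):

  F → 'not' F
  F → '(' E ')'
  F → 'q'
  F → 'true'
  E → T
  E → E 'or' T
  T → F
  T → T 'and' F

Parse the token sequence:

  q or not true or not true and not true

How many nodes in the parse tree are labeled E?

[E [E [E [T [F q]]] or [T [F not [F true]]]] or [T [T [F not [F true]]] and [F not [F true]]]]

3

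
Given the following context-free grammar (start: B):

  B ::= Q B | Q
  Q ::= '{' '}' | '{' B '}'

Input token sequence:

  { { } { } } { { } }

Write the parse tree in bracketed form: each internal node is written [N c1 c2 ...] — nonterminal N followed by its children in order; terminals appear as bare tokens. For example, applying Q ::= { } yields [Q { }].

[B [Q { [B [Q { }] [B [Q { }]]] }] [B [Q { [B [Q { }]] }]]]

B
Q B
{ B } B
{ Q B } B
{ { } B } B
{ { } Q } B
{ { } { } } B
{ { } { } } Q
{ { } { } } { B }
{ { } { } } { Q }
{ { } { } } { { } }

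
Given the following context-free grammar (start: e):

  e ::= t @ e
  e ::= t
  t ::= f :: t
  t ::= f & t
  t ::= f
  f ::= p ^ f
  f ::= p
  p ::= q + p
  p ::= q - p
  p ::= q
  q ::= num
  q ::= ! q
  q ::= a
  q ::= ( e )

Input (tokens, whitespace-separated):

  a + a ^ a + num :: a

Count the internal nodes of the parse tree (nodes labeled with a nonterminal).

16

[e [t [f [p [q a] + [p [q a]]] ^ [f [p [q a] + [p [q num]]]]] :: [t [f [p [q a]]]]]]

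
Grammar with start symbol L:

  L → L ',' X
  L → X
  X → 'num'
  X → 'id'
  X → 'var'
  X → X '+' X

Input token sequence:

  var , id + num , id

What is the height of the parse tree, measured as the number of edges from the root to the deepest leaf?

4

[L [L [L [X var]] , [X [X id] + [X num]]] , [X id]]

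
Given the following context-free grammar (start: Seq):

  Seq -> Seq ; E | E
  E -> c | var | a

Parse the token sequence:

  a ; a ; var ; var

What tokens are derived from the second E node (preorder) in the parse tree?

[Seq [Seq [Seq [Seq [E a]] ; [E a]] ; [E var]] ; [E var]]

a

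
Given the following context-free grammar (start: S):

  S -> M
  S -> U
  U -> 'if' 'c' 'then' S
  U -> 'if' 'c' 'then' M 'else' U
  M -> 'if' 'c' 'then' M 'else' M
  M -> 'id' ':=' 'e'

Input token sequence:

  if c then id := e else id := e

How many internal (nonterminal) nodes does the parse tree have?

[S [M if c then [M id := e] else [M id := e]]]

4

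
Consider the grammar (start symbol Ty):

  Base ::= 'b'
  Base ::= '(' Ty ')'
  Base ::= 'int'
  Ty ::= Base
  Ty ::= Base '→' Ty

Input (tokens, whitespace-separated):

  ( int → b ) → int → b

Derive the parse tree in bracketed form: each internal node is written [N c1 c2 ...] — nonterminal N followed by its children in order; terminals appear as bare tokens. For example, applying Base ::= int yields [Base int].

[Ty [Base ( [Ty [Base int] → [Ty [Base b]]] )] → [Ty [Base int] → [Ty [Base b]]]]

Ty
Base → Ty
( Ty ) → Ty
( Base → Ty ) → Ty
( int → Ty ) → Ty
( int → Base ) → Ty
( int → b ) → Ty
( int → b ) → Base → Ty
( int → b ) → int → Ty
( int → b ) → int → Base
( int → b ) → int → b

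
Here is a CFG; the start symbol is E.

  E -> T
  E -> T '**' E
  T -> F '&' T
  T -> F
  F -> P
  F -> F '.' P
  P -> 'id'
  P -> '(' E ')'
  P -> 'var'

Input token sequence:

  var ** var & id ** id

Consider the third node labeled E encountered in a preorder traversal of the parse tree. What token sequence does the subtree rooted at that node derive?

id

[E [T [F [P var]]] ** [E [T [F [P var]] & [T [F [P id]]]] ** [E [T [F [P id]]]]]]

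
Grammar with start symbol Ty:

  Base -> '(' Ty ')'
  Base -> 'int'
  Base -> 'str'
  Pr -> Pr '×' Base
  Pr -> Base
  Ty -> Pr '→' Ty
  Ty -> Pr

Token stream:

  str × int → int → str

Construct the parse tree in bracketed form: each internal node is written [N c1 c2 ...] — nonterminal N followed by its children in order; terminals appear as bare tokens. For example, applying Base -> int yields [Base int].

[Ty [Pr [Pr [Base str]] × [Base int]] → [Ty [Pr [Base int]] → [Ty [Pr [Base str]]]]]

Ty
Pr → Ty
Pr × Base → Ty
Base × Base → Ty
str × Base → Ty
str × int → Ty
str × int → Pr → Ty
str × int → Base → Ty
str × int → int → Ty
str × int → int → Pr
str × int → int → Base
str × int → int → str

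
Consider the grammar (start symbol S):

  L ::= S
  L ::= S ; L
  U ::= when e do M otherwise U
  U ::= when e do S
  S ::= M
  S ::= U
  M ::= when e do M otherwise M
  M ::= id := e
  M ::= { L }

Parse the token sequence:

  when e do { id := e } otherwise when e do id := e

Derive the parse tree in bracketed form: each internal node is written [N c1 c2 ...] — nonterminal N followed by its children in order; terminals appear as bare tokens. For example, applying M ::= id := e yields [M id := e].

[S [U when e do [M { [L [S [M id := e]]] }] otherwise [U when e do [S [M id := e]]]]]

S
U
when e do M otherwise U
when e do { L } otherwise U
when e do { S } otherwise U
when e do { M } otherwise U
when e do { id := e } otherwise U
when e do { id := e } otherwise when e do S
when e do { id := e } otherwise when e do M
when e do { id := e } otherwise when e do id := e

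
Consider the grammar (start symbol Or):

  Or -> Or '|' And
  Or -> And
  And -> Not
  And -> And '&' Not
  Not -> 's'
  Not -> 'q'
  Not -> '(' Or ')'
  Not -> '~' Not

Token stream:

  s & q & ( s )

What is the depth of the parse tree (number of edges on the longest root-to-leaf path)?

6

[Or [And [And [And [Not s]] & [Not q]] & [Not ( [Or [And [Not s]]] )]]]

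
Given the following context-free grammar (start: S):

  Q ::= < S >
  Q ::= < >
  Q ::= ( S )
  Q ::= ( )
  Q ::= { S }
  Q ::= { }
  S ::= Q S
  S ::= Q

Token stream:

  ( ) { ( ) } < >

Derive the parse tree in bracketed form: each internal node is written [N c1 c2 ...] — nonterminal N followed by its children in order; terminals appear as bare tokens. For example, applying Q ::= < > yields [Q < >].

S
Q S
( ) S
( ) Q S
( ) { S } S
( ) { Q } S
( ) { ( ) } S
( ) { ( ) } Q
( ) { ( ) } < >

[S [Q ( )] [S [Q { [S [Q ( )]] }] [S [Q < >]]]]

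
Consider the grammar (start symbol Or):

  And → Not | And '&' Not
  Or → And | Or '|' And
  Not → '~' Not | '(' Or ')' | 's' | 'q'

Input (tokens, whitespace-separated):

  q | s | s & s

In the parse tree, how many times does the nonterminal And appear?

4

[Or [Or [Or [And [Not q]]] | [And [Not s]]] | [And [And [Not s]] & [Not s]]]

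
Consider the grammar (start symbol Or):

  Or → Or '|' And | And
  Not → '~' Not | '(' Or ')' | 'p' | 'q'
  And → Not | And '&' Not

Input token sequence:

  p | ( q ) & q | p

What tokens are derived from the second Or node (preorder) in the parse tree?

p | ( q ) & q

[Or [Or [Or [And [Not p]]] | [And [And [Not ( [Or [And [Not q]]] )]] & [Not q]]] | [And [Not p]]]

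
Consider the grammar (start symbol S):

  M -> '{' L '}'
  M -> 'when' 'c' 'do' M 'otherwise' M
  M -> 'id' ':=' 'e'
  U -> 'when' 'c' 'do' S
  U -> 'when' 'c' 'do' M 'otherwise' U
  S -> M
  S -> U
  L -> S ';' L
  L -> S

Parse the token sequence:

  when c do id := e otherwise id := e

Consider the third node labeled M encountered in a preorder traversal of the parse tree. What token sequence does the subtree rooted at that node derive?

[S [M when c do [M id := e] otherwise [M id := e]]]

id := e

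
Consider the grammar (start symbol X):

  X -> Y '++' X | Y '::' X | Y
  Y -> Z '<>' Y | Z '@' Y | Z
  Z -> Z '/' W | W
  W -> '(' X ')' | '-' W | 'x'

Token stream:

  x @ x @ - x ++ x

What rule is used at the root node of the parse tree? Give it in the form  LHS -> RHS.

[X [Y [Z [W x]] @ [Y [Z [W x]] @ [Y [Z [W - [W x]]]]]] ++ [X [Y [Z [W x]]]]]

X -> Y '++' X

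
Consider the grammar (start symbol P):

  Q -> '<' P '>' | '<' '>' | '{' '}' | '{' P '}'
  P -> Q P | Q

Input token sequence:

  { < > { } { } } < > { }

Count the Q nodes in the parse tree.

[P [Q { [P [Q < >] [P [Q { }] [P [Q { }]]]] }] [P [Q < >] [P [Q { }]]]]

6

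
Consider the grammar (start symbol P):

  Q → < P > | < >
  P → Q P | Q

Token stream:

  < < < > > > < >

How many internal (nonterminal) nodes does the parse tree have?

[P [Q < [P [Q < [P [Q < >]] >]] >] [P [Q < >]]]

8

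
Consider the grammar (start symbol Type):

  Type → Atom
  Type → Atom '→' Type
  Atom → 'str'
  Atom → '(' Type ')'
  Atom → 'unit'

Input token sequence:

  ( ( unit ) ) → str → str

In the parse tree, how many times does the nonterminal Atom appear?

[Type [Atom ( [Type [Atom ( [Type [Atom unit]] )]] )] → [Type [Atom str] → [Type [Atom str]]]]

5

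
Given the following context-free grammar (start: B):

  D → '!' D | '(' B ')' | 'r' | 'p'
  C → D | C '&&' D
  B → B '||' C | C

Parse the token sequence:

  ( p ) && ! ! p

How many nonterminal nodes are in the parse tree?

[B [C [C [D ( [B [C [D p]]] )]] && [D ! [D ! [D p]]]]]

10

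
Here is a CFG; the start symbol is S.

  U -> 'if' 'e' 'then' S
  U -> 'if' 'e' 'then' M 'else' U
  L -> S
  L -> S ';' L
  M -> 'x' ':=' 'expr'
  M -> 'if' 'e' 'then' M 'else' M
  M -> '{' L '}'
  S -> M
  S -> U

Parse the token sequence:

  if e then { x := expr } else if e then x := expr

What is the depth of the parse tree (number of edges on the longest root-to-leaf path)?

6

[S [U if e then [M { [L [S [M x := expr]]] }] else [U if e then [S [M x := expr]]]]]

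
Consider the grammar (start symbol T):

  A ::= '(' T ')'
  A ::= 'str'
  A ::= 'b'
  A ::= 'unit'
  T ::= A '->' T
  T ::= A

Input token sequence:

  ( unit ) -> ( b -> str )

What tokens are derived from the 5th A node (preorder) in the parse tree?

[T [A ( [T [A unit]] )] -> [T [A ( [T [A b] -> [T [A str]]] )]]]

str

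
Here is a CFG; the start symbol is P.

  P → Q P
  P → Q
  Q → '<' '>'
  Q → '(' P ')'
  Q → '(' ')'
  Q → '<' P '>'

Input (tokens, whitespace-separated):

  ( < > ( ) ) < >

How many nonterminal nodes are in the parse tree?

8

[P [Q ( [P [Q < >] [P [Q ( )]]] )] [P [Q < >]]]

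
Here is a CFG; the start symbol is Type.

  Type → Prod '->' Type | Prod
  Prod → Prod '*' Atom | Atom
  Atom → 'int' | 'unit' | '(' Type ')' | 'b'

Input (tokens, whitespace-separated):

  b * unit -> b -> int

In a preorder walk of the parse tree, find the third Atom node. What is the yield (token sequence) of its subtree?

[Type [Prod [Prod [Atom b]] * [Atom unit]] -> [Type [Prod [Atom b]] -> [Type [Prod [Atom int]]]]]

b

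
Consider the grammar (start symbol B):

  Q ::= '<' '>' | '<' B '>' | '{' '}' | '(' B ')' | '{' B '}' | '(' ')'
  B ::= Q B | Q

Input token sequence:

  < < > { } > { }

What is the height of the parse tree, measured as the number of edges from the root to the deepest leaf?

5

[B [Q < [B [Q < >] [B [Q { }]]] >] [B [Q { }]]]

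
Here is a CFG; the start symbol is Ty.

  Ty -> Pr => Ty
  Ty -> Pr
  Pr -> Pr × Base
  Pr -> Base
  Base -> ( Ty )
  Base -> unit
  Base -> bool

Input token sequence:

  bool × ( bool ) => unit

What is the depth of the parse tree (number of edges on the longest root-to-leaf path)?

6

[Ty [Pr [Pr [Base bool]] × [Base ( [Ty [Pr [Base bool]]] )]] => [Ty [Pr [Base unit]]]]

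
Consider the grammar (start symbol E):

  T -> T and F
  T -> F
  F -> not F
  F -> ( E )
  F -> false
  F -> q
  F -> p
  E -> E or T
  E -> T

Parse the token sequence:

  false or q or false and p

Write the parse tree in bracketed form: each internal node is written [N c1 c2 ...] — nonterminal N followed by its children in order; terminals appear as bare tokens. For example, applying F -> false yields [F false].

E
E or T
E or T or T
T or T or T
F or T or T
false or T or T
false or F or T
false or q or T
false or q or T and F
false or q or F and F
false or q or false and F
false or q or false and p

[E [E [E [T [F false]]] or [T [F q]]] or [T [T [F false]] and [F p]]]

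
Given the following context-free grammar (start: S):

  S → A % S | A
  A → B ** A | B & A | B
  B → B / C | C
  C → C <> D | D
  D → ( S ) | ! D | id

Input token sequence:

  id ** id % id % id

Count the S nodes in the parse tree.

[S [A [B [C [D id]]] ** [A [B [C [D id]]]]] % [S [A [B [C [D id]]]] % [S [A [B [C [D id]]]]]]]

3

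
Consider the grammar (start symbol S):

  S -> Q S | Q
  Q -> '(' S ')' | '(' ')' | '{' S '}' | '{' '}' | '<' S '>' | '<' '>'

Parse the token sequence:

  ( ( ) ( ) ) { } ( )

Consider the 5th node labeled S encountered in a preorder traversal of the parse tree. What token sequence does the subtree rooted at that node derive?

[S [Q ( [S [Q ( )] [S [Q ( )]]] )] [S [Q { }] [S [Q ( )]]]]

( )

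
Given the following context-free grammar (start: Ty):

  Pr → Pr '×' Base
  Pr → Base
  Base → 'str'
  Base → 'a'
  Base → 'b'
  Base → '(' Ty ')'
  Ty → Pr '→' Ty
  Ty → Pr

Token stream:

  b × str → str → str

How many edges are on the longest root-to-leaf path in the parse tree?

[Ty [Pr [Pr [Base b]] × [Base str]] → [Ty [Pr [Base str]] → [Ty [Pr [Base str]]]]]

5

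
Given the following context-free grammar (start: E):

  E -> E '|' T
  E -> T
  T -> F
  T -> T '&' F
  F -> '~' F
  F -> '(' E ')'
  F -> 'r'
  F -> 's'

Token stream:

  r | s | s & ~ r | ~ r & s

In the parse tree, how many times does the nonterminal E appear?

4

[E [E [E [E [T [F r]]] | [T [F s]]] | [T [T [F s]] & [F ~ [F r]]]] | [T [T [F ~ [F r]]] & [F s]]]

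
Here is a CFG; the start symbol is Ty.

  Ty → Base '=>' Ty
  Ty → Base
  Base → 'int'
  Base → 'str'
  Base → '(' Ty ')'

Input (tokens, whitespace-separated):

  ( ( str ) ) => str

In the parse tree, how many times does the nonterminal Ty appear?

4

[Ty [Base ( [Ty [Base ( [Ty [Base str]] )]] )] => [Ty [Base str]]]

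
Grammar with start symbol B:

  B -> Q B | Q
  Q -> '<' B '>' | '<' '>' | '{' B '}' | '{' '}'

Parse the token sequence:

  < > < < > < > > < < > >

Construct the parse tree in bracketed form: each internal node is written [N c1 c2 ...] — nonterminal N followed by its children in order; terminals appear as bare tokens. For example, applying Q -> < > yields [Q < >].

[B [Q < >] [B [Q < [B [Q < >] [B [Q < >]]] >] [B [Q < [B [Q < >]] >]]]]

B
Q B
< > B
< > Q B
< > < B > B
< > < Q B > B
< > < < > B > B
< > < < > Q > B
< > < < > < > > B
< > < < > < > > Q
< > < < > < > > < B >
< > < < > < > > < Q >
< > < < > < > > < < > >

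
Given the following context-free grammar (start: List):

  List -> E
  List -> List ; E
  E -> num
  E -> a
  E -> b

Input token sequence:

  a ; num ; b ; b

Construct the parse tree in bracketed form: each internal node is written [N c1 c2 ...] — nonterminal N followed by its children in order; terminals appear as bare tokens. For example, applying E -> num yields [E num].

[List [List [List [List [E a]] ; [E num]] ; [E b]] ; [E b]]

List
List ; E
List ; E ; E
List ; E ; E ; E
E ; E ; E ; E
a ; E ; E ; E
a ; num ; E ; E
a ; num ; b ; E
a ; num ; b ; b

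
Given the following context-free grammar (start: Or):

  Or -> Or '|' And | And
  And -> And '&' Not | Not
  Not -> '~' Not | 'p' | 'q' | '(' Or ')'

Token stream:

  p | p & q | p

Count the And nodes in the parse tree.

4

[Or [Or [Or [And [Not p]]] | [And [And [Not p]] & [Not q]]] | [And [Not p]]]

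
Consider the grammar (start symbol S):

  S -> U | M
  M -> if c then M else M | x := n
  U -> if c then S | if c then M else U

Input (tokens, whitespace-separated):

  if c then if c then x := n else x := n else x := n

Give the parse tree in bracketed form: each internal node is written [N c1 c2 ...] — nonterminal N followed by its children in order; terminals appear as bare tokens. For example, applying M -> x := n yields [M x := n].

S
M
if c then M else M
if c then if c then M else M else M
if c then if c then x := n else M else M
if c then if c then x := n else x := n else M
if c then if c then x := n else x := n else x := n

[S [M if c then [M if c then [M x := n] else [M x := n]] else [M x := n]]]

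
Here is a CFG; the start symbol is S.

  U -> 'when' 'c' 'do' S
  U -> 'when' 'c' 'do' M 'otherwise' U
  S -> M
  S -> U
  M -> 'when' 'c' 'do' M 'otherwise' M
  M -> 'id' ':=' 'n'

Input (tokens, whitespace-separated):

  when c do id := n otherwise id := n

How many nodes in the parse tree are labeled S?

1

[S [M when c do [M id := n] otherwise [M id := n]]]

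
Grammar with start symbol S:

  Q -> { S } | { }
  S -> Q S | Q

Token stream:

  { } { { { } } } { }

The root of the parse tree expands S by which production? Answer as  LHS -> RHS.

S -> Q S

[S [Q { }] [S [Q { [S [Q { [S [Q { }]] }]] }] [S [Q { }]]]]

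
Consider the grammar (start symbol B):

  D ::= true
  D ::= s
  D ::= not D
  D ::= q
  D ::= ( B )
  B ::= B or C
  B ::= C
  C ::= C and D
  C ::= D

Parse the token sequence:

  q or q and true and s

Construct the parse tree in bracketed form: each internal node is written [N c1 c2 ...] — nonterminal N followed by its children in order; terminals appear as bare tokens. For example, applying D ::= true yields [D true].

[B [B [C [D q]]] or [C [C [C [D q]] and [D true]] and [D s]]]

B
B or C
C or C
D or C
q or C
q or C and D
q or C and D and D
q or D and D and D
q or q and D and D
q or q and true and D
q or q and true and s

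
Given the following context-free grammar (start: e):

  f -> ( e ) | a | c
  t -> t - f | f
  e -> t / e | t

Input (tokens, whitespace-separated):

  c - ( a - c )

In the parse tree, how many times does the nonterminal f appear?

[e [t [t [f c]] - [f ( [e [t [t [f a]] - [f c]]] )]]]

4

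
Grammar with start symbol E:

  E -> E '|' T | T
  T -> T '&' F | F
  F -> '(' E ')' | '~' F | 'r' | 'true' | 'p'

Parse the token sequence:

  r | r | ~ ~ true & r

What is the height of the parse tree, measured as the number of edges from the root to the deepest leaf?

[E [E [E [T [F r]]] | [T [F r]]] | [T [T [F ~ [F ~ [F true]]]] & [F r]]]

6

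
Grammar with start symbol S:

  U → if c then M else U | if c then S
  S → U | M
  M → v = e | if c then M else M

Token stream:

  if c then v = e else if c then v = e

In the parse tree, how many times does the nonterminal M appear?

2

[S [U if c then [M v = e] else [U if c then [S [M v = e]]]]]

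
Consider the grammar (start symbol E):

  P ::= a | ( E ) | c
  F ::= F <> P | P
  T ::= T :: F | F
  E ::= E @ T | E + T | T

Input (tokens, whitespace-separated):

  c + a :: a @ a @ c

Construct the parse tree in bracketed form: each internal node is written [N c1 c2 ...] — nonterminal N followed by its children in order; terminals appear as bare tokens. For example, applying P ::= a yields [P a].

[E [E [E [E [T [F [P c]]]] + [T [T [F [P a]]] :: [F [P a]]]] @ [T [F [P a]]]] @ [T [F [P c]]]]

E
E @ T
E @ T @ T
E + T @ T @ T
T + T @ T @ T
F + T @ T @ T
P + T @ T @ T
c + T @ T @ T
c + T :: F @ T @ T
c + F :: F @ T @ T
c + P :: F @ T @ T
c + a :: F @ T @ T
c + a :: P @ T @ T
c + a :: a @ T @ T
c + a :: a @ F @ T
c + a :: a @ P @ T
c + a :: a @ a @ T
c + a :: a @ a @ F
c + a :: a @ a @ P
c + a :: a @ a @ c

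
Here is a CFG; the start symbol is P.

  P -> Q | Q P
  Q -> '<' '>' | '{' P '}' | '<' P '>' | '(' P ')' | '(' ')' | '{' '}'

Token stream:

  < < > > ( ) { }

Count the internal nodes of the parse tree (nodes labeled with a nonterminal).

[P [Q < [P [Q < >]] >] [P [Q ( )] [P [Q { }]]]]

8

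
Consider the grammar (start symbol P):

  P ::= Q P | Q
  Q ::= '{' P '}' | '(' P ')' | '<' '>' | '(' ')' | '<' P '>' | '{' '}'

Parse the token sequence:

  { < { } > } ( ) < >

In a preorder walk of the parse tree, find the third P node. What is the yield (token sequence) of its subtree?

[P [Q { [P [Q < [P [Q { }]] >]] }] [P [Q ( )] [P [Q < >]]]]

{ }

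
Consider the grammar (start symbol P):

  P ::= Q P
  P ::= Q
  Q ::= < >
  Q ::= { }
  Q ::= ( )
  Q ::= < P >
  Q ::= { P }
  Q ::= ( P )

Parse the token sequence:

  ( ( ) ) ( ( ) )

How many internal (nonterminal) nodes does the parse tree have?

8

[P [Q ( [P [Q ( )]] )] [P [Q ( [P [Q ( )]] )]]]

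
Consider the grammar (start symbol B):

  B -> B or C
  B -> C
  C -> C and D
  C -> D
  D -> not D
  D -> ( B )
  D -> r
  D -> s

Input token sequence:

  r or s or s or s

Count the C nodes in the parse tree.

[B [B [B [B [C [D r]]] or [C [D s]]] or [C [D s]]] or [C [D s]]]

4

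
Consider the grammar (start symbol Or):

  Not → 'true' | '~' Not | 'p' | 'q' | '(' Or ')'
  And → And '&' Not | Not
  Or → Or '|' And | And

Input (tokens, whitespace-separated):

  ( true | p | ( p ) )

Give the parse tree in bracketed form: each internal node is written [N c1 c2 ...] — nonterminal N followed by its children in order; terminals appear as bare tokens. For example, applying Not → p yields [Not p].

Or
And
Not
( Or )
( Or | And )
( Or | And | And )
( And | And | And )
( Not | And | And )
( true | And | And )
( true | Not | And )
( true | p | And )
( true | p | Not )
( true | p | ( Or ) )
( true | p | ( And ) )
( true | p | ( Not ) )
( true | p | ( p ) )

[Or [And [Not ( [Or [Or [Or [And [Not true]]] | [And [Not p]]] | [And [Not ( [Or [And [Not p]]] )]]] )]]]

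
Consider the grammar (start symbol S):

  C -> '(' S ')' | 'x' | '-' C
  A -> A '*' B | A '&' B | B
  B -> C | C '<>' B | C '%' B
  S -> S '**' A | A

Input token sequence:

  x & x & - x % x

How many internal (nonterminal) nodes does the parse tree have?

13

[S [A [A [A [B [C x]]] & [B [C x]]] & [B [C - [C x]] % [B [C x]]]]]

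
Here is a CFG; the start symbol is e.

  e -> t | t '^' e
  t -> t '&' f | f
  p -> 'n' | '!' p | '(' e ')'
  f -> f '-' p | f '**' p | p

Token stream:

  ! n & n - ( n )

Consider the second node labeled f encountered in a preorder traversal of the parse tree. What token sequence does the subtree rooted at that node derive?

n - ( n )

[e [t [t [f [p ! [p n]]]] & [f [f [p n]] - [p ( [e [t [f [p n]]]] )]]]]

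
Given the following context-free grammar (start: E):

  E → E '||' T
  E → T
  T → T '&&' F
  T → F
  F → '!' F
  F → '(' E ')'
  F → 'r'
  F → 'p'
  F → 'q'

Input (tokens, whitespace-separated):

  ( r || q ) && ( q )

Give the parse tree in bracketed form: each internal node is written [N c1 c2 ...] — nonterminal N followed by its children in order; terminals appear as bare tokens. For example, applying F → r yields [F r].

[E [T [T [F ( [E [E [T [F r]]] || [T [F q]]] )]] && [F ( [E [T [F q]]] )]]]

E
T
T && F
F && F
( E ) && F
( E || T ) && F
( T || T ) && F
( F || T ) && F
( r || T ) && F
( r || F ) && F
( r || q ) && F
( r || q ) && ( E )
( r || q ) && ( T )
( r || q ) && ( F )
( r || q ) && ( q )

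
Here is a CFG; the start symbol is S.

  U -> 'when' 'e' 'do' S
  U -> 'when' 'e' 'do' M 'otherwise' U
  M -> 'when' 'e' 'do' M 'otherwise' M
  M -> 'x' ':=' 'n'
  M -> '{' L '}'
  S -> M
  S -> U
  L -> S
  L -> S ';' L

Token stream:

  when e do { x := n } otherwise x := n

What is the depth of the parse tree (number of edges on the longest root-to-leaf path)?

6

[S [M when e do [M { [L [S [M x := n]]] }] otherwise [M x := n]]]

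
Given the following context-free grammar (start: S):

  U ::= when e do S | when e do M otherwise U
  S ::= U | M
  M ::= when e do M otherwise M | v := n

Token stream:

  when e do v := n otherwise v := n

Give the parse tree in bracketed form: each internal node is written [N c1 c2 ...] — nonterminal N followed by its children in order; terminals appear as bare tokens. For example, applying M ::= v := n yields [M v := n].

S
M
when e do M otherwise M
when e do v := n otherwise M
when e do v := n otherwise v := n

[S [M when e do [M v := n] otherwise [M v := n]]]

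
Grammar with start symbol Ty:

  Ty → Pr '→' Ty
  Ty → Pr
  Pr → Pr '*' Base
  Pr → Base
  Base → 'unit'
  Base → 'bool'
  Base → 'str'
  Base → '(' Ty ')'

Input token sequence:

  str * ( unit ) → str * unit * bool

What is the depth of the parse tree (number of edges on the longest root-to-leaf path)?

[Ty [Pr [Pr [Base str]] * [Base ( [Ty [Pr [Base unit]]] )]] → [Ty [Pr [Pr [Pr [Base str]] * [Base unit]] * [Base bool]]]]

6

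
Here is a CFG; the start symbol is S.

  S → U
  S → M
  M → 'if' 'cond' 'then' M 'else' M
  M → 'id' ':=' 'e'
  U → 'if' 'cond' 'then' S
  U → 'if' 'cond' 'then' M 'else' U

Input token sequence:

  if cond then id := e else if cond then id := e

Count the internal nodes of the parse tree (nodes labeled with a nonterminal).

[S [U if cond then [M id := e] else [U if cond then [S [M id := e]]]]]

6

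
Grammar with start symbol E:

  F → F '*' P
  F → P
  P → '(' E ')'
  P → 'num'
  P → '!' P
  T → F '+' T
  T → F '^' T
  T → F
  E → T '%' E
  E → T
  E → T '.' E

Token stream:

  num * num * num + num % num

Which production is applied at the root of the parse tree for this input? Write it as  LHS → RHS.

E → T '%' E

[E [T [F [F [F [P num]] * [P num]] * [P num]] + [T [F [P num]]]] % [E [T [F [P num]]]]]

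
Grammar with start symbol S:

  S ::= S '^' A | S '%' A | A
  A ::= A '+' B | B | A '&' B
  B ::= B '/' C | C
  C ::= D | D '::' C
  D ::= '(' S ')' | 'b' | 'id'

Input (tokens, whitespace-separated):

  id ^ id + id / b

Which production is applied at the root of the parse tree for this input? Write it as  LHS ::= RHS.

[S [S [A [B [C [D id]]]]] ^ [A [A [B [C [D id]]]] + [B [B [C [D id]]] / [C [D b]]]]]

S ::= S '^' A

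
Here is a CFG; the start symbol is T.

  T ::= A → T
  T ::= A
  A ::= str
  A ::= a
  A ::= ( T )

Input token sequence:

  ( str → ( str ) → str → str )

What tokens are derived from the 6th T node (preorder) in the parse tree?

str

[T [A ( [T [A str] → [T [A ( [T [A str]] )] → [T [A str] → [T [A str]]]]] )]]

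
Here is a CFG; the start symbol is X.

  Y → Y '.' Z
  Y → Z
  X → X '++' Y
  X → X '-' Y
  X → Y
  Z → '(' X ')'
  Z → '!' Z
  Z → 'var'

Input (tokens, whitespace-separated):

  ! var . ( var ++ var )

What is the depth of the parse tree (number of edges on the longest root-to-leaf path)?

7

[X [Y [Y [Z ! [Z var]]] . [Z ( [X [X [Y [Z var]]] ++ [Y [Z var]]] )]]]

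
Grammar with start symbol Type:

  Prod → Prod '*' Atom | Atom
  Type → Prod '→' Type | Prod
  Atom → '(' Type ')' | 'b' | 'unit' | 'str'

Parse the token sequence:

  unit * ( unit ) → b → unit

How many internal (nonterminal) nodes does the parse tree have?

14

[Type [Prod [Prod [Atom unit]] * [Atom ( [Type [Prod [Atom unit]]] )]] → [Type [Prod [Atom b]] → [Type [Prod [Atom unit]]]]]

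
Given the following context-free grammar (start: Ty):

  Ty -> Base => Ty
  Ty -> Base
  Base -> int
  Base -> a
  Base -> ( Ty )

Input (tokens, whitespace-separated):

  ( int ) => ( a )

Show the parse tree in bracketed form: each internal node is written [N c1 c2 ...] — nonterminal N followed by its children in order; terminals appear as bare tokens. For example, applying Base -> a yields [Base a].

[Ty [Base ( [Ty [Base int]] )] => [Ty [Base ( [Ty [Base a]] )]]]

Ty
Base => Ty
( Ty ) => Ty
( Base ) => Ty
( int ) => Ty
( int ) => Base
( int ) => ( Ty )
( int ) => ( Base )
( int ) => ( a )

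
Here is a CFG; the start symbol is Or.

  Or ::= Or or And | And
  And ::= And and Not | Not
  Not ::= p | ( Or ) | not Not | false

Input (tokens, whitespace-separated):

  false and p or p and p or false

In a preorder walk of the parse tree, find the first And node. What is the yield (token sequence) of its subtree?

[Or [Or [Or [And [And [Not false]] and [Not p]]] or [And [And [Not p]] and [Not p]]] or [And [Not false]]]

false and p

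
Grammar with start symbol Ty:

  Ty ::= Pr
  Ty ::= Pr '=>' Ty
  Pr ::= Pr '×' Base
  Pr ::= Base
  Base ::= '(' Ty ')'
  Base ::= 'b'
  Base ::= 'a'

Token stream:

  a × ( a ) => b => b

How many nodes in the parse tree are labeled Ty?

[Ty [Pr [Pr [Base a]] × [Base ( [Ty [Pr [Base a]]] )]] => [Ty [Pr [Base b]] => [Ty [Pr [Base b]]]]]

4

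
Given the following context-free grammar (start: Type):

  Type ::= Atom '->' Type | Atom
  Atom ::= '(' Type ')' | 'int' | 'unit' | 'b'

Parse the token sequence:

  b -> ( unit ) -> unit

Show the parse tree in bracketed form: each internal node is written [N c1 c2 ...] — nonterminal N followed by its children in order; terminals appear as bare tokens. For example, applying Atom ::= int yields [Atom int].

[Type [Atom b] -> [Type [Atom ( [Type [Atom unit]] )] -> [Type [Atom unit]]]]

Type
Atom -> Type
b -> Type
b -> Atom -> Type
b -> ( Type ) -> Type
b -> ( Atom ) -> Type
b -> ( unit ) -> Type
b -> ( unit ) -> Atom
b -> ( unit ) -> unit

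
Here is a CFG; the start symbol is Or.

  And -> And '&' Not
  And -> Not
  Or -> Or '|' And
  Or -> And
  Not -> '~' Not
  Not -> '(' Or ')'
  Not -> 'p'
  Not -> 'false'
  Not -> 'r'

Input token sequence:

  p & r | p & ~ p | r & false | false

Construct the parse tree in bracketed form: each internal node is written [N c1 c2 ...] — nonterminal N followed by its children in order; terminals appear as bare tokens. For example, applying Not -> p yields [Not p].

[Or [Or [Or [Or [And [And [Not p]] & [Not r]]] | [And [And [Not p]] & [Not ~ [Not p]]]] | [And [And [Not r]] & [Not false]]] | [And [Not false]]]

Or
Or | And
Or | And | And
Or | And | And | And
And | And | And | And
And & Not | And | And | And
Not & Not | And | And | And
p & Not | And | And | And
p & r | And | And | And
p & r | And & Not | And | And
p & r | Not & Not | And | And
p & r | p & Not | And | And
p & r | p & ~ Not | And | And
p & r | p & ~ p | And | And
p & r | p & ~ p | And & Not | And
p & r | p & ~ p | Not & Not | And
p & r | p & ~ p | r & Not | And
p & r | p & ~ p | r & false | And
p & r | p & ~ p | r & false | Not
p & r | p & ~ p | r & false | false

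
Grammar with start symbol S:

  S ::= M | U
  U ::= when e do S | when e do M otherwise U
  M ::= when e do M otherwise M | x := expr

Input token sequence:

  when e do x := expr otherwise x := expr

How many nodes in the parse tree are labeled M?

3

[S [M when e do [M x := expr] otherwise [M x := expr]]]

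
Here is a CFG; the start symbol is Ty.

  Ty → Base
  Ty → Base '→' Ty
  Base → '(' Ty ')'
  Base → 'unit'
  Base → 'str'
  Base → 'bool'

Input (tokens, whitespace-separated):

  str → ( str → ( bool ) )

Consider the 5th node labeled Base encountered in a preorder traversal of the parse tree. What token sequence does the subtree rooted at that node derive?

[Ty [Base str] → [Ty [Base ( [Ty [Base str] → [Ty [Base ( [Ty [Base bool]] )]]] )]]]

bool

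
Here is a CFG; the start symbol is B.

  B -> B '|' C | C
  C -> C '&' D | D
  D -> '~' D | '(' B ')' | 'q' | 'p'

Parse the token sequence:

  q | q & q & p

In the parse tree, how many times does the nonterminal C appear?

[B [B [C [D q]]] | [C [C [C [D q]] & [D q]] & [D p]]]

4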